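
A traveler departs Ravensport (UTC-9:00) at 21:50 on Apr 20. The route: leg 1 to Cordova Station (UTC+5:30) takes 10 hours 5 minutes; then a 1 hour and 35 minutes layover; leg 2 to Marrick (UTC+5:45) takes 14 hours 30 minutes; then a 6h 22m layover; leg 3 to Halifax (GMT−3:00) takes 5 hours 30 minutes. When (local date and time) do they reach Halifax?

17:52 on April 22

Convert departure to UTC: 21:50 + 9:00 = 06:50 UTC on Apr 21.
Add 10 hours and 5 minutes leg 1 → 16:55 UTC.
Add 1 hour and 35 minutes layover in Cordova Station → 18:30 UTC.
Add 14 hours 30 minutes leg 2 → 09:00 UTC (Apr 22).
Add 6 hours and 22 minutes layover in Marrick → 15:22 UTC.
Add 5 hours 30 minutes leg 3 → 20:52 UTC.
Halifax is UTC−3:00, so local arrival = 20:52 − 3:00 = 17:52 on Apr 22.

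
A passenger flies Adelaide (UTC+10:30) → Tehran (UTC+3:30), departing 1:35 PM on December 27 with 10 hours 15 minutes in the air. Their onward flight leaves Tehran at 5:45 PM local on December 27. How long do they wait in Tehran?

Convert departure to UTC: 1:35 PM − 10:30 = 3:05 AM UTC on Dec 27.
Add 10 hours and 15 minutes flight time → 1:20 PM UTC.
Tehran is UTC+3:30, so local arrival = 1:20 PM + 3:30 = 4:50 PM on Dec 27.
Layover = 5:45 PM − 4:50 PM = 55 minutes.

55 minutes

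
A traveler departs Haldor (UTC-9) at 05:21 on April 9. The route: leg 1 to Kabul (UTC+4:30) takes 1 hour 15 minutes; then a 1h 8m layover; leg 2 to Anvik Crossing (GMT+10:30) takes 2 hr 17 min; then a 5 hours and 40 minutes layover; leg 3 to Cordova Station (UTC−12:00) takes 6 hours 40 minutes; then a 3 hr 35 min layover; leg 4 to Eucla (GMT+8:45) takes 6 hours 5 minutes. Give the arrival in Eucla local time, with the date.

Convert departure to UTC: 05:21 + 9:00 = 14:21 UTC on Apr 9.
Add 1 hour and 15 minutes leg 1 → 15:36 UTC.
Add 1 hour and 8 minutes layover in Kabul → 16:44 UTC.
Add 2 hours 17 minutes leg 2 → 19:01 UTC.
Add 5 hours 40 minutes layover in Anvik Crossing → 00:41 UTC (Apr 10).
Add 6 hours and 40 minutes leg 3 → 07:21 UTC.
Add 3 hours 35 minutes layover in Cordova Station → 10:56 UTC.
Add 6 hours 5 minutes leg 4 → 17:01 UTC.
Eucla is UTC+8:45, so local arrival = 17:01 + 8:45 = 01:46 on Apr 11.

01:46 on April 11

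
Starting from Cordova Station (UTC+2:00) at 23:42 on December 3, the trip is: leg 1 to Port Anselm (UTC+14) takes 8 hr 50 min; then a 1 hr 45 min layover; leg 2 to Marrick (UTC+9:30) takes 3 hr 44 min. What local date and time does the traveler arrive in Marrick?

21:31 on December 4

Convert departure to UTC: 23:42 − 2:00 = 21:42 UTC on Dec 3.
Add 8 hours and 50 minutes leg 1 → 06:32 UTC (Dec 4).
Add 1 hour 45 minutes layover in Port Anselm → 08:17 UTC.
Add 3 hours 44 minutes leg 2 → 12:01 UTC.
Marrick is UTC+9:30, so local arrival = 12:01 + 9:30 = 21:31 on Dec 4.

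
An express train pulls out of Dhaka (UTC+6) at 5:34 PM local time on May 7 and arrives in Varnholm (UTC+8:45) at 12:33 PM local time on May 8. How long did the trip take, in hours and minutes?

16 hours 14 minutes

Varnholm is 2:45 ahead of Dhaka.
Clock-face elapsed time (ignoring zones) is 18 hours 59 minutes.
Actual elapsed = 18 hours 59 minutes − 2:45 = 16 hours 14 minutes.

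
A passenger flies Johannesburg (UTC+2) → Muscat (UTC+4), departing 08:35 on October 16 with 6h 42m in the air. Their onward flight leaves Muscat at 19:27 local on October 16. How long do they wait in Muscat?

Convert departure to UTC: 08:35 − 2:00 = 06:35 UTC on Oct 16.
Add 6 hours 42 minutes flight time → 13:17 UTC.
Muscat is UTC+4:00, so local arrival = 13:17 + 4:00 = 17:17 on Oct 16.
Layover = 19:27 − 17:17 = 2 hours 10 minutes.

2 hours 10 minutes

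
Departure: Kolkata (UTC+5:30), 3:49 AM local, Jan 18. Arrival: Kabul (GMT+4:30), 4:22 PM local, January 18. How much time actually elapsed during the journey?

13 hours 33 minutes

Departure in UTC: 3:49 AM − 5:30 = 10:19 PM on Jan 17.
Arrival in UTC: 4:22 PM − 4:30 = 11:52 AM on Jan 18.
Elapsed = 11:52 AM − 10:19 PM (+1 day) = 13 hours 33 minutes.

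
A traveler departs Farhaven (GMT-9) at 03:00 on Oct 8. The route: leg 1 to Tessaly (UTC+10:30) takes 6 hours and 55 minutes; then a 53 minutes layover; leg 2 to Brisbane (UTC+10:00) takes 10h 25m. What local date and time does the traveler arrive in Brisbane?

Convert departure to UTC: 03:00 + 9:00 = 12:00 UTC on Oct 8.
Add 6 hours 55 minutes leg 1 → 18:55 UTC.
Add 53 minutes layover in Tessaly → 19:48 UTC.
Add 10 hours and 25 minutes leg 2 → 06:13 UTC (Oct 9).
Brisbane is UTC+10:00, so local arrival = 06:13 + 10:00 = 16:13 on Oct 9.

16:13 on October 9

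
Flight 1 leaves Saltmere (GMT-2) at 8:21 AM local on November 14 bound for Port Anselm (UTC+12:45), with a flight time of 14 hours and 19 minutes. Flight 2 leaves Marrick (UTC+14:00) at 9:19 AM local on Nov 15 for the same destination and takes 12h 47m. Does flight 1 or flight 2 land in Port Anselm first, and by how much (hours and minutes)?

Flight 1 in UTC: 8:21 AM + 2:00 = 10:21 AM on Nov 14.
+14 hours and 19 minutes → arrive 12:40 AM UTC on Nov 15.
Flight 2 in UTC: 9:19 AM − 14:00 = 7:19 PM on Nov 14.
+12 hours and 47 minutes → arrive 8:06 AM UTC on Nov 15.
Flight 1 lands earlier by 7 hours 26 minutes.

the first, by 7 hours 26 minutes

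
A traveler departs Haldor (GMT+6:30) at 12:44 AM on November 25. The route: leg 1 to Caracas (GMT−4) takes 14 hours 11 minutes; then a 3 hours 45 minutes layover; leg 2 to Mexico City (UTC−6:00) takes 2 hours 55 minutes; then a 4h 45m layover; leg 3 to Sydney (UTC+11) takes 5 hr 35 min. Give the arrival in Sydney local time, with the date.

12:25 PM on Nov 26

Convert departure to UTC: 12:44 AM − 6:30 = 6:14 PM UTC on Nov 24.
Add 14 hours and 11 minutes leg 1 → 8:25 AM UTC (Nov 25).
Add 3 hours 45 minutes layover in Caracas → 12:10 PM UTC.
Add 2 hours and 55 minutes leg 2 → 3:05 PM UTC.
Add 4 hours and 45 minutes layover in Mexico City → 7:50 PM UTC.
Add 5 hours and 35 minutes leg 3 → 1:25 AM UTC (Nov 26).
Sydney is UTC+11:00, so local arrival = 1:25 AM + 11:00 = 12:25 PM on Nov 26.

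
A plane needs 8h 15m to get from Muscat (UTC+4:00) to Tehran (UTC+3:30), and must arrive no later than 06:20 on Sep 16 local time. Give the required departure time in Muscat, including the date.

Target arrival in UTC: 06:20 − 3:30 = 02:50 on Sep 16.
Subtract 8 hours 15 minutes → departure 18:35 UTC on Sep 15.
Muscat is UTC+4:00: 18:35 + 4:00 = 22:35 on Sep 15.

22:35 on Sep 15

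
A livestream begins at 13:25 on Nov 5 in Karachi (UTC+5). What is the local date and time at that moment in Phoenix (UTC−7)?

In UTC: 13:25 − 5:00 = 08:25 on Nov 5.
Phoenix is UTC−7:00: 08:25 − 7:00 = 01:25 on Nov 5.

01:25 on November 5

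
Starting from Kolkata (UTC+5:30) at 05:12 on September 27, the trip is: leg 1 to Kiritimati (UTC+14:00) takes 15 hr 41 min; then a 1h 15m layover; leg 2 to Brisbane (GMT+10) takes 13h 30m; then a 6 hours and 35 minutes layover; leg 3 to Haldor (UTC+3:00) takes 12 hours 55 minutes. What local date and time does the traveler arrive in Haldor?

04:38 on September 29

Convert departure to UTC: 05:12 − 5:30 = 23:42 UTC on Sep 26.
Add 15 hours and 41 minutes leg 1 → 15:23 UTC (Sep 27).
Add 1 hour and 15 minutes layover in Kiritimati → 16:38 UTC.
Add 13 hours and 30 minutes leg 2 → 06:08 UTC (Sep 28).
Add 6 hours 35 minutes layover in Brisbane → 12:43 UTC.
Add 12 hours and 55 minutes leg 3 → 01:38 UTC (Sep 29).
Haldor is UTC+3:00, so local arrival = 01:38 + 3:00 = 04:38 on Sep 29.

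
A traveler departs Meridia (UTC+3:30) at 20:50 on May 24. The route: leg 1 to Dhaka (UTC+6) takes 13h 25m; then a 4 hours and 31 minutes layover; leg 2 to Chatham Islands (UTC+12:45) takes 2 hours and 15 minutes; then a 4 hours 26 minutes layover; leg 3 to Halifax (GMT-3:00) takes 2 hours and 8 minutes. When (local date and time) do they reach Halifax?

17:05 on May 25

Convert departure to UTC: 20:50 − 3:30 = 17:20 UTC on May 24.
Add 13 hours 25 minutes leg 1 → 06:45 UTC (May 25).
Add 4 hours 31 minutes layover in Dhaka → 11:16 UTC.
Add 2 hours and 15 minutes leg 2 → 13:31 UTC.
Add 4 hours 26 minutes layover in Chatham Islands → 17:57 UTC.
Add 2 hours 8 minutes leg 3 → 20:05 UTC.
Halifax is UTC−3:00, so local arrival = 20:05 − 3:00 = 17:05 on May 25.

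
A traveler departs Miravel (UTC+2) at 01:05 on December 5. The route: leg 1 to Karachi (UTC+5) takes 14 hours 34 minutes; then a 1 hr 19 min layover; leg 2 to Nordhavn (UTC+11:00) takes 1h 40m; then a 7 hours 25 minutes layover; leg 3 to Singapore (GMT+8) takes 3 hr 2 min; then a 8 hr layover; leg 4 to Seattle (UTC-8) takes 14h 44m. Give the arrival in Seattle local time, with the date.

Convert departure to UTC: 01:05 − 2:00 = 23:05 UTC on Dec 4.
Add 14 hours 34 minutes leg 1 → 13:39 UTC (Dec 5).
Add 1 hour and 19 minutes layover in Karachi → 14:58 UTC.
Add 1 hour and 40 minutes leg 2 → 16:38 UTC.
Add 7 hours and 25 minutes layover in Nordhavn → 00:03 UTC (Dec 6).
Add 3 hours 2 minutes leg 3 → 03:05 UTC.
Add 8 hours layover in Singapore → 11:05 UTC.
Add 14 hours and 44 minutes leg 4 → 01:49 UTC (Dec 7).
Seattle is UTC−8:00, so local arrival = 01:49 − 8:00 = 17:49 on Dec 6.

17:49 on December 6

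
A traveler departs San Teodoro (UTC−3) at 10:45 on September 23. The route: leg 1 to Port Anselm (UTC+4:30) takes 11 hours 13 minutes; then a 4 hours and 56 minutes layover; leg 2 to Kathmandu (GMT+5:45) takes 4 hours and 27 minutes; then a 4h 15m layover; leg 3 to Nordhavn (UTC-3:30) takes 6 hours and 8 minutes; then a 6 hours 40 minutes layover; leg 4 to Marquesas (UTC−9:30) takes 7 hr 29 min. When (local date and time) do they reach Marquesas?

01:23 on September 25

Convert departure to UTC: 10:45 + 3:00 = 13:45 UTC on Sep 23.
Add 11 hours 13 minutes leg 1 → 00:58 UTC (Sep 24).
Add 4 hours and 56 minutes layover in Port Anselm → 05:54 UTC.
Add 4 hours 27 minutes leg 2 → 10:21 UTC.
Add 4 hours 15 minutes layover in Kathmandu → 14:36 UTC.
Add 6 hours and 8 minutes leg 3 → 20:44 UTC.
Add 6 hours 40 minutes layover in Nordhavn → 03:24 UTC (Sep 25).
Add 7 hours and 29 minutes leg 4 → 10:53 UTC.
Marquesas is UTC−9:30, so local arrival = 10:53 − 9:30 = 01:23 on Sep 25.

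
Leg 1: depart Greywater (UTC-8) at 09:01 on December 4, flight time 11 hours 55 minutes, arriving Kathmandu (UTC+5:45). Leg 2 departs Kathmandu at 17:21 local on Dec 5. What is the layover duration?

6 hours 40 minutes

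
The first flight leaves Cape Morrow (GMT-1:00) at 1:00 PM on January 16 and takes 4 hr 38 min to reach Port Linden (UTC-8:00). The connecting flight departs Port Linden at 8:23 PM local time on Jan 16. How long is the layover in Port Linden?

9 hours 45 minutes

Convert departure to UTC: 1:00 PM + 1:00 = 2:00 PM UTC on Jan 16.
Add 4 hours 38 minutes flight time → 6:38 PM UTC.
Port Linden is UTC−8:00, so local arrival = 6:38 PM − 8:00 = 10:38 AM on Jan 16.
Layover = 8:23 PM − 10:38 AM = 9 hours 45 minutes.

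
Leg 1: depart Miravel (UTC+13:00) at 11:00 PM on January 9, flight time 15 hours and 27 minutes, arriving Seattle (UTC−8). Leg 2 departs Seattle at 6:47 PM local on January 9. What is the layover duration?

Convert departure to UTC: 11:00 PM − 13:00 = 10:00 AM UTC on Jan 9.
Add 15 hours 27 minutes flight time → 1:27 AM UTC (Jan 10).
Seattle is UTC−8:00, so local arrival = 1:27 AM − 8:00 = 5:27 PM on Jan 9.
Layover = 6:47 PM − 5:27 PM = 1 hour 20 minutes.

1 hour 20 minutes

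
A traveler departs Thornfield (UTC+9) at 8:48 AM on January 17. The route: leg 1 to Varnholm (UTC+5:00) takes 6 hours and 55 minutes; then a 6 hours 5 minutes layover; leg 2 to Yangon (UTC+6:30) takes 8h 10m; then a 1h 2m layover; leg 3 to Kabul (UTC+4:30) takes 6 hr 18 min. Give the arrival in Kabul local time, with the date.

8:48 AM on January 18

Convert departure to UTC: 8:48 AM − 9:00 = 11:48 PM UTC on Jan 16.
Add 6 hours 55 minutes leg 1 → 6:43 AM UTC (Jan 17).
Add 6 hours and 5 minutes layover in Varnholm → 12:48 PM UTC.
Add 8 hours and 10 minutes leg 2 → 8:58 PM UTC.
Add 1 hour 2 minutes layover in Yangon → 10:00 PM UTC.
Add 6 hours and 18 minutes leg 3 → 4:18 AM UTC (Jan 18).
Kabul is UTC+4:30, so local arrival = 4:18 AM + 4:30 = 8:48 AM on Jan 18.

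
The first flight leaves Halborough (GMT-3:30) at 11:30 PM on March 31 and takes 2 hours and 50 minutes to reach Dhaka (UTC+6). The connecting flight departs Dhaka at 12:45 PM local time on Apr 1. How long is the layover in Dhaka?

Convert departure to UTC: 11:30 PM + 3:30 = 3:00 AM UTC on Apr 1.
Add 2 hours 50 minutes flight time → 5:50 AM UTC.
Dhaka is UTC+6:00, so local arrival = 5:50 AM + 6:00 = 11:50 AM on Apr 1.
Layover = 12:45 PM − 11:50 AM = 55 minutes.

55 minutes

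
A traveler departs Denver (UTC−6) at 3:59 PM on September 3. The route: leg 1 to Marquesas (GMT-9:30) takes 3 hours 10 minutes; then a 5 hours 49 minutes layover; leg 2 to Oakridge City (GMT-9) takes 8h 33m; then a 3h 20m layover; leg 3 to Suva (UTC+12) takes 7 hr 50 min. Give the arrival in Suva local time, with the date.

2:41 PM on September 5

Convert departure to UTC: 3:59 PM + 6:00 = 9:59 PM UTC on Sep 3.
Add 3 hours 10 minutes leg 1 → 1:09 AM UTC (Sep 4).
Add 5 hours and 49 minutes layover in Marquesas → 6:58 AM UTC.
Add 8 hours and 33 minutes leg 2 → 3:31 PM UTC.
Add 3 hours 20 minutes layover in Oakridge City → 6:51 PM UTC.
Add 7 hours and 50 minutes leg 3 → 2:41 AM UTC (Sep 5).
Suva is UTC+12:00, so local arrival = 2:41 AM + 12:00 = 2:41 PM on Sep 5.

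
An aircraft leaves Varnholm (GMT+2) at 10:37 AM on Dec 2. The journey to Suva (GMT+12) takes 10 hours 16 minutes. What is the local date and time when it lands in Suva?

Convert departure to UTC: 10:37 AM − 2:00 = 8:37 AM UTC on Dec 2.
Add 10 hours and 16 minutes travel time → 6:53 PM UTC.
Suva is UTC+12:00, so local arrival = 6:53 PM + 12:00 = 6:53 AM on Dec 3.

6:53 AM on December 3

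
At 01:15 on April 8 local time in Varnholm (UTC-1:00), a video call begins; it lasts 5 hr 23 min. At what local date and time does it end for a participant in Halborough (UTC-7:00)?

00:38 on Apr 8

Convert start to UTC: 01:15 + 1:00 = 02:15 UTC on Apr 8.
Add 5 hours and 23 minutes duration → 07:38 UTC.
Halborough is UTC−7:00, so local end time = 07:38 − 7:00 = 00:38 on Apr 8.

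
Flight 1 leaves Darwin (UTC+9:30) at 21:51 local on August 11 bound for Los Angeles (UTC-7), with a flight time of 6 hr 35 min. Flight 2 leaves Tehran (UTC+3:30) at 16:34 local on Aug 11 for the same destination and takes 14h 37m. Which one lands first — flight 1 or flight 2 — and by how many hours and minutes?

the first, by 8 hours 45 minutes

Flight 1 in UTC: 21:51 − 9:30 = 12:21 on Aug 11.
+6 hours and 35 minutes → arrive 18:56 UTC on Aug 11.
Flight 2 in UTC: 16:34 − 3:30 = 13:04 on Aug 11.
+14 hours 37 minutes → arrive 03:41 UTC on Aug 12.
Flight 1 lands earlier by 8 hours 45 minutes.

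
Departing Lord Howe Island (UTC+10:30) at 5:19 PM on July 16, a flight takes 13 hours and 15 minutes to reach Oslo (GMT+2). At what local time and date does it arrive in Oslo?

10:04 PM on July 16

Convert departure to UTC: 5:19 PM − 10:30 = 6:49 AM UTC on Jul 16.
Add 13 hours 15 minutes travel time → 8:04 PM UTC.
Oslo is UTC+2:00, so local arrival = 8:04 PM + 2:00 = 10:04 PM on Jul 16.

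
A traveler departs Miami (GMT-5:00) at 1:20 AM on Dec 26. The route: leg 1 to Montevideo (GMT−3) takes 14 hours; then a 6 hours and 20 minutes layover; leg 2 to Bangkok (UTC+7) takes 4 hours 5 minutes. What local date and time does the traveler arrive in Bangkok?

Convert departure to UTC: 1:20 AM + 5:00 = 6:20 AM UTC on Dec 26.
Add 14 hours leg 1 → 8:20 PM UTC.
Add 6 hours 20 minutes layover in Montevideo → 2:40 AM UTC (Dec 27).
Add 4 hours 5 minutes leg 2 → 6:45 AM UTC.
Bangkok is UTC+7:00, so local arrival = 6:45 AM + 7:00 = 1:45 PM on Dec 27.

1:45 PM on December 27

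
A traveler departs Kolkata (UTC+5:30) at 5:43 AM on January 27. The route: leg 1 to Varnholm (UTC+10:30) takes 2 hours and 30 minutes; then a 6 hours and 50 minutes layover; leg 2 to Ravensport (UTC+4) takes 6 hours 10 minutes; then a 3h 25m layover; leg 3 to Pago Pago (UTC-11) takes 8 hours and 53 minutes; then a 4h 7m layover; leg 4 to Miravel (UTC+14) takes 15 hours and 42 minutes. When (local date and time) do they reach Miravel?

1:50 PM on January 29

Convert departure to UTC: 5:43 AM − 5:30 = 12:13 AM UTC on Jan 27.
Add 2 hours and 30 minutes leg 1 → 2:43 AM UTC.
Add 6 hours 50 minutes layover in Varnholm → 9:33 AM UTC.
Add 6 hours 10 minutes leg 2 → 3:43 PM UTC.
Add 3 hours 25 minutes layover in Ravensport → 7:08 PM UTC.
Add 8 hours and 53 minutes leg 3 → 4:01 AM UTC (Jan 28).
Add 4 hours 7 minutes layover in Pago Pago → 8:08 AM UTC.
Add 15 hours 42 minutes leg 4 → 11:50 PM UTC.
Miravel is UTC+14:00, so local arrival = 11:50 PM + 14:00 = 1:50 PM on Jan 29.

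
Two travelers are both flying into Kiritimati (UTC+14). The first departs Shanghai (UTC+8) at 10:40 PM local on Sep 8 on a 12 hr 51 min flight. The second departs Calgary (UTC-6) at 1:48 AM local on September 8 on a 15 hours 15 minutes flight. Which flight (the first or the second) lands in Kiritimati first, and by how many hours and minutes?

the second, by 4 hours 28 minutes

Flight 1 in UTC: 10:40 PM − 8:00 = 2:40 PM on Sep 8.
+12 hours and 51 minutes → arrive 3:31 AM UTC on Sep 9.
Flight 2 in UTC: 1:48 AM + 6:00 = 7:48 AM on Sep 8.
+15 hours 15 minutes → arrive 11:03 PM UTC on Sep 8.
Flight 2 lands earlier by 4 hours 28 minutes.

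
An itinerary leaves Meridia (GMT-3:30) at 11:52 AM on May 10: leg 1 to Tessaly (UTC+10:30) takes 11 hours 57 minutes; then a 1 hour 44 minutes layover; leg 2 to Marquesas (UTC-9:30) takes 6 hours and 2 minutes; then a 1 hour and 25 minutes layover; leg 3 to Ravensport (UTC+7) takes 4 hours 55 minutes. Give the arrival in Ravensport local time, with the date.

12:25 AM on May 12

Convert departure to UTC: 11:52 AM + 3:30 = 3:22 PM UTC on May 10.
Add 11 hours 57 minutes leg 1 → 3:19 AM UTC (May 11).
Add 1 hour and 44 minutes layover in Tessaly → 5:03 AM UTC.
Add 6 hours 2 minutes leg 2 → 11:05 AM UTC.
Add 1 hour and 25 minutes layover in Marquesas → 12:30 PM UTC.
Add 4 hours and 55 minutes leg 3 → 5:25 PM UTC.
Ravensport is UTC+7:00, so local arrival = 5:25 PM + 7:00 = 12:25 AM on May 12.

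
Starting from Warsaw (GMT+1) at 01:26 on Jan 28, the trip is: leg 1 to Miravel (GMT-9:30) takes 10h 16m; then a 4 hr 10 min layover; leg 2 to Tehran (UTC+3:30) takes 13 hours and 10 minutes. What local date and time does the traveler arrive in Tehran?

07:32 on January 29

Convert departure to UTC: 01:26 − 1:00 = 00:26 UTC on Jan 28.
Add 10 hours and 16 minutes leg 1 → 10:42 UTC.
Add 4 hours 10 minutes layover in Miravel → 14:52 UTC.
Add 13 hours and 10 minutes leg 2 → 04:02 UTC (Jan 29).
Tehran is UTC+3:30, so local arrival = 04:02 + 3:30 = 07:32 on Jan 29.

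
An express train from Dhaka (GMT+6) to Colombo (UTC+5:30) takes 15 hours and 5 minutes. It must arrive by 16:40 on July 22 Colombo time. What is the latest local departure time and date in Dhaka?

02:05 on July 22

Target arrival in UTC: 16:40 − 5:30 = 11:10 on Jul 22.
Subtract 15 hours and 5 minutes → departure 20:05 UTC on Jul 21.
Dhaka is UTC+6:00: 20:05 + 6:00 = 02:05 on Jul 22.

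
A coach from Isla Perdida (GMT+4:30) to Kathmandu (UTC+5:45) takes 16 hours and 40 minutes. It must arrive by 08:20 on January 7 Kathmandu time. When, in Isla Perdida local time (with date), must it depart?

Target arrival in UTC: 08:20 − 5:45 = 02:35 on Jan 7.
Subtract 16 hours 40 minutes → departure 09:55 UTC on Jan 6.
Isla Perdida is UTC+4:30: 09:55 + 4:30 = 14:25 on Jan 6.

14:25 on January 6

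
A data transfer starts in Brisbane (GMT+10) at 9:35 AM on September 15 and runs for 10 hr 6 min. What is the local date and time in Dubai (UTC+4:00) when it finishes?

Dubai is 6:00 behind Brisbane.
After 10 hours and 6 minutes it is 7:41 PM in Brisbane.
Shift by the zone difference: 7:41 PM − 6:00 = 1:41 PM on Sep 15 in Dubai.

1:41 PM on Sep 15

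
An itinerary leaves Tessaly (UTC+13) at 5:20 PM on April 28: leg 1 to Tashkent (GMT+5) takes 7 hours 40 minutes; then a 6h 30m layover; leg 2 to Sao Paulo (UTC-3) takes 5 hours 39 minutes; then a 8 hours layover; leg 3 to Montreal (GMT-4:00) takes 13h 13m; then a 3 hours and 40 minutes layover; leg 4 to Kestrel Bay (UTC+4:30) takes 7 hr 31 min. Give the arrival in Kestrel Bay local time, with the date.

Convert departure to UTC: 5:20 PM − 13:00 = 4:20 AM UTC on Apr 28.
Add 7 hours 40 minutes leg 1 → 12:00 PM UTC.
Add 6 hours and 30 minutes layover in Tashkent → 6:30 PM UTC.
Add 5 hours 39 minutes leg 2 → 12:09 AM UTC (Apr 29).
Add 8 hours layover in Sao Paulo → 8:09 AM UTC.
Add 13 hours 13 minutes leg 3 → 9:22 PM UTC.
Add 3 hours and 40 minutes layover in Montreal → 1:02 AM UTC (Apr 30).
Add 7 hours and 31 minutes leg 4 → 8:33 AM UTC.
Kestrel Bay is UTC+4:30, so local arrival = 8:33 AM + 4:30 = 1:03 PM on Apr 30.

1:03 PM on April 30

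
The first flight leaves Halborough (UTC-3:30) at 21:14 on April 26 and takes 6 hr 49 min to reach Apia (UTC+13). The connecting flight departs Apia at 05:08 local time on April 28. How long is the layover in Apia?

8 hours 35 minutes

Convert departure to UTC: 21:14 + 3:30 = 00:44 UTC on Apr 27.
Add 6 hours and 49 minutes flight time → 07:33 UTC.
Apia is UTC+13:00, so local arrival = 07:33 + 13:00 = 20:33 on Apr 27.
Layover = 05:08 − 20:33 (+1 day) = 8 hours 35 minutes.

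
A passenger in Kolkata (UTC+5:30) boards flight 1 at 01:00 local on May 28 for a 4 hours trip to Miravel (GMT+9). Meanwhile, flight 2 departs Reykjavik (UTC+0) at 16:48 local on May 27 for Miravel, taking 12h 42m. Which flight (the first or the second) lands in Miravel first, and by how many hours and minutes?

the first, by 6 hours

Flight 1 in UTC: 01:00 − 5:30 = 19:30 on May 27.
+4 hours → arrive 23:30 UTC on May 27.
Flight 2 departs at 16:48 UTC (May 27).
+12 hours and 42 minutes → arrive 05:30 UTC on May 28.
Flight 1 lands earlier by 6 hours.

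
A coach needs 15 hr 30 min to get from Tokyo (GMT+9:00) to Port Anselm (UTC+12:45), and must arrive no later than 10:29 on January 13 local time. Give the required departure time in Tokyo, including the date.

Target arrival in UTC: 10:29 − 12:45 = 21:44 on Jan 12.
Subtract 15 hours and 30 minutes → departure 06:14 UTC on Jan 12.
Tokyo is UTC+9:00: 06:14 + 9:00 = 15:14 on Jan 12.

15:14 on January 12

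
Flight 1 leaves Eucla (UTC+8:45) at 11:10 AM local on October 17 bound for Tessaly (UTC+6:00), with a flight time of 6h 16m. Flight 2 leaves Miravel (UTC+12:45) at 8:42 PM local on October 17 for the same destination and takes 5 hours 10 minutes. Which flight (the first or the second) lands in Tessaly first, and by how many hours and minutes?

Flight 1 in UTC: 11:10 AM − 8:45 = 2:25 AM on Oct 17.
+6 hours and 16 minutes → arrive 8:41 AM UTC on Oct 17.
Flight 2 in UTC: 8:42 PM − 12:45 = 7:57 AM on Oct 17.
+5 hours 10 minutes → arrive 1:07 PM UTC on Oct 17.
Flight 1 lands earlier by 4 hours 26 minutes.

the first, by 4 hours 26 minutes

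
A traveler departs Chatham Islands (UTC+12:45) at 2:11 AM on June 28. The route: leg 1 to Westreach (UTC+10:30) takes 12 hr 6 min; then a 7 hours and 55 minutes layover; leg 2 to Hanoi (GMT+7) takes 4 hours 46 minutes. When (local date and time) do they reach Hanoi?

9:13 PM on Jun 28

Convert departure to UTC: 2:11 AM − 12:45 = 1:26 PM UTC on Jun 27.
Add 12 hours 6 minutes leg 1 → 1:32 AM UTC (Jun 28).
Add 7 hours and 55 minutes layover in Westreach → 9:27 AM UTC.
Add 4 hours 46 minutes leg 2 → 2:13 PM UTC.
Hanoi is UTC+7:00, so local arrival = 2:13 PM + 7:00 = 9:13 PM on Jun 28.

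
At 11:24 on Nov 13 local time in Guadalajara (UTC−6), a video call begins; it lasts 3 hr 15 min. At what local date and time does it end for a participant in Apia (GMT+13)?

09:39 on Nov 14

Convert start to UTC: 11:24 + 6:00 = 17:24 UTC on Nov 13.
Add 3 hours 15 minutes duration → 20:39 UTC.
Apia is UTC+13:00, so local end time = 20:39 + 13:00 = 09:39 on Nov 14.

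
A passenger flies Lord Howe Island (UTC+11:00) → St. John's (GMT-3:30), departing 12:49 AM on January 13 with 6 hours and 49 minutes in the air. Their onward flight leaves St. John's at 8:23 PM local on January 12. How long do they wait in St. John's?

3 hours 15 minutes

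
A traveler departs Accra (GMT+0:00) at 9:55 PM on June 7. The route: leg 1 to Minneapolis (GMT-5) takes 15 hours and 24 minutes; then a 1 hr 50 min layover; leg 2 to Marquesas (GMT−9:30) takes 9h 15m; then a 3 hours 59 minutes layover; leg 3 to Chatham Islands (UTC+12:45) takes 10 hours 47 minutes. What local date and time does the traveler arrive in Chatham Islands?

3:55 AM on June 10

Accra is at UTC+0, so departure is already 9:55 PM UTC on Jun 7.
Add 15 hours and 24 minutes leg 1 → 1:19 PM UTC (Jun 8).
Add 1 hour 50 minutes layover in Minneapolis → 3:09 PM UTC.
Add 9 hours and 15 minutes leg 2 → 12:24 AM UTC (Jun 9).
Add 3 hours and 59 minutes layover in Marquesas → 4:23 AM UTC.
Add 10 hours and 47 minutes leg 3 → 3:10 PM UTC.
Chatham Islands is UTC+12:45, so local arrival = 3:10 PM + 12:45 = 3:55 AM on Jun 10.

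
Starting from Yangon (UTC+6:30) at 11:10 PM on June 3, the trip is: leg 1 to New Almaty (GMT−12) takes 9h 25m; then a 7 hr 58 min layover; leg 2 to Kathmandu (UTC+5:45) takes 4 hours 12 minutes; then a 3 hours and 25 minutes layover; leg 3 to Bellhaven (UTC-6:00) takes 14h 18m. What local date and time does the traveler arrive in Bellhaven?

Convert departure to UTC: 11:10 PM − 6:30 = 4:40 PM UTC on Jun 3.
Add 9 hours and 25 minutes leg 1 → 2:05 AM UTC (Jun 4).
Add 7 hours and 58 minutes layover in New Almaty → 10:03 AM UTC.
Add 4 hours 12 minutes leg 2 → 2:15 PM UTC.
Add 3 hours 25 minutes layover in Kathmandu → 5:40 PM UTC.
Add 14 hours and 18 minutes leg 3 → 7:58 AM UTC (Jun 5).
Bellhaven is UTC−6:00, so local arrival = 7:58 AM − 6:00 = 1:58 AM on Jun 5.

1:58 AM on Jun 5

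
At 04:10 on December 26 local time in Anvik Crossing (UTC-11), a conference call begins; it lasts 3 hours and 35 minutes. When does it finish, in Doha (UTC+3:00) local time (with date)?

Doha is 14:00 ahead of Anvik Crossing.
After 3 hours 35 minutes it is 07:45 in Anvik Crossing.
Shift by the zone difference: 07:45 + 14:00 = 21:45 on Dec 26 in Doha.

21:45 on December 26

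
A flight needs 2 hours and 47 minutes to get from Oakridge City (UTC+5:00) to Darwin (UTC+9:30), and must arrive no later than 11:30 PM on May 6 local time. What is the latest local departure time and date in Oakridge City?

4:13 PM on May 6

Target arrival in UTC: 11:30 PM − 9:30 = 2:00 PM on May 6.
Subtract 2 hours 47 minutes → departure 11:13 AM UTC on May 6.
Oakridge City is UTC+5:00: 11:13 AM + 5:00 = 4:13 PM on May 6.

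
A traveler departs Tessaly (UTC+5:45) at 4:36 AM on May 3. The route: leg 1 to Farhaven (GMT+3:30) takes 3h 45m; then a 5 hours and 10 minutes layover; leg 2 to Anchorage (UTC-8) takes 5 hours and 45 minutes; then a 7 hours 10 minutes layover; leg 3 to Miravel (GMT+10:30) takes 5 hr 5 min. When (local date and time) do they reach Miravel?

12:16 PM on May 4

Convert departure to UTC: 4:36 AM − 5:45 = 10:51 PM UTC on May 2.
Add 3 hours and 45 minutes leg 1 → 2:36 AM UTC (May 3).
Add 5 hours 10 minutes layover in Farhaven → 7:46 AM UTC.
Add 5 hours 45 minutes leg 2 → 1:31 PM UTC.
Add 7 hours and 10 minutes layover in Anchorage → 8:41 PM UTC.
Add 5 hours 5 minutes leg 3 → 1:46 AM UTC (May 4).
Miravel is UTC+10:30, so local arrival = 1:46 AM + 10:30 = 12:16 PM on May 4.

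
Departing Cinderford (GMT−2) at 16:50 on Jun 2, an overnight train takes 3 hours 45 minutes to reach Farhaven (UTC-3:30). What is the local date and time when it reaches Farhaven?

Convert departure to UTC: 16:50 + 2:00 = 18:50 UTC on Jun 2.
Add 3 hours and 45 minutes travel time → 22:35 UTC.
Farhaven is UTC−3:30, so local arrival = 22:35 − 3:30 = 19:05 on Jun 2.

19:05 on June 2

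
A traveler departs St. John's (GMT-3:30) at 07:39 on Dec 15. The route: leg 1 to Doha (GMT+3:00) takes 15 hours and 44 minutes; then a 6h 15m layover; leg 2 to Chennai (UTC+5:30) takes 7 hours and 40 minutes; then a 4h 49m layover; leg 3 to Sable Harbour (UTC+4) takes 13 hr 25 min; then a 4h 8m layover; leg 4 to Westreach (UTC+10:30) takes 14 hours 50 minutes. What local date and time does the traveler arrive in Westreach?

16:30 on December 18

Convert departure to UTC: 07:39 + 3:30 = 11:09 UTC on Dec 15.
Add 15 hours 44 minutes leg 1 → 02:53 UTC (Dec 16).
Add 6 hours and 15 minutes layover in Doha → 09:08 UTC.
Add 7 hours and 40 minutes leg 2 → 16:48 UTC.
Add 4 hours and 49 minutes layover in Chennai → 21:37 UTC.
Add 13 hours 25 minutes leg 3 → 11:02 UTC (Dec 17).
Add 4 hours 8 minutes layover in Sable Harbour → 15:10 UTC.
Add 14 hours 50 minutes leg 4 → 06:00 UTC (Dec 18).
Westreach is UTC+10:30, so local arrival = 06:00 + 10:30 = 16:30 on Dec 18.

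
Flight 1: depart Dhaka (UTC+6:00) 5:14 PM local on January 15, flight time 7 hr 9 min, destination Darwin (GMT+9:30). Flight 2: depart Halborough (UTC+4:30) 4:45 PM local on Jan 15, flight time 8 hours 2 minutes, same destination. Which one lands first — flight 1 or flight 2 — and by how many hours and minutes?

the first, by 1 hour 54 minutes

Flight 1 in UTC: 5:14 PM − 6:00 = 11:14 AM on Jan 15.
+7 hours 9 minutes → arrive 6:23 PM UTC on Jan 15.
Flight 2 in UTC: 4:45 PM − 4:30 = 12:15 PM on Jan 15.
+8 hours and 2 minutes → arrive 8:17 PM UTC on Jan 15.
Flight 1 lands earlier by 1 hour 54 minutes.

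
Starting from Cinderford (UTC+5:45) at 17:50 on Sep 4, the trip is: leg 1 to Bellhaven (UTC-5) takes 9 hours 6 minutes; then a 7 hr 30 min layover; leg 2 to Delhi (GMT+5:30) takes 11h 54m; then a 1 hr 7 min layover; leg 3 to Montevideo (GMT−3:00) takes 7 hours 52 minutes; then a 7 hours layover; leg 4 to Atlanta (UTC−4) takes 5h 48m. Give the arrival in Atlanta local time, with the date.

Convert departure to UTC: 17:50 − 5:45 = 12:05 UTC on Sep 4.
Add 9 hours and 6 minutes leg 1 → 21:11 UTC.
Add 7 hours and 30 minutes layover in Bellhaven → 04:41 UTC (Sep 5).
Add 11 hours 54 minutes leg 2 → 16:35 UTC.
Add 1 hour and 7 minutes layover in Delhi → 17:42 UTC.
Add 7 hours 52 minutes leg 3 → 01:34 UTC (Sep 6).
Add 7 hours layover in Montevideo → 08:34 UTC.
Add 5 hours 48 minutes leg 4 → 14:22 UTC.
Atlanta is UTC−4:00, so local arrival = 14:22 − 4:00 = 10:22 on Sep 6.

10:22 on Sep 6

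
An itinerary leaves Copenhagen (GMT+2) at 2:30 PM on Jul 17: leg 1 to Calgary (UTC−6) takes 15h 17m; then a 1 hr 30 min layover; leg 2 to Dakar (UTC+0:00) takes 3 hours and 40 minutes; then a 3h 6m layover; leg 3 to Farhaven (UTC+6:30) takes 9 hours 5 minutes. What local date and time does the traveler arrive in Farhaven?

Convert departure to UTC: 2:30 PM − 2:00 = 12:30 PM UTC on Jul 17.
Add 15 hours and 17 minutes leg 1 → 3:47 AM UTC (Jul 18).
Add 1 hour 30 minutes layover in Calgary → 5:17 AM UTC.
Add 3 hours 40 minutes leg 2 → 8:57 AM UTC.
Add 3 hours and 6 minutes layover in Dakar → 12:03 PM UTC.
Add 9 hours 5 minutes leg 3 → 9:08 PM UTC.
Farhaven is UTC+6:30, so local arrival = 9:08 PM + 6:30 = 3:38 AM on Jul 19.

3:38 AM on July 19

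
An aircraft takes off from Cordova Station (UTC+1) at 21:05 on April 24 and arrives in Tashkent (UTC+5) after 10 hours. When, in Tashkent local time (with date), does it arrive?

Convert departure to UTC: 21:05 − 1:00 = 20:05 UTC on Apr 24.
Add 10 hours travel time → 06:05 UTC (Apr 25).
Tashkent is UTC+5:00, so local arrival = 06:05 + 5:00 = 11:05 on Apr 25.

11:05 on Apr 25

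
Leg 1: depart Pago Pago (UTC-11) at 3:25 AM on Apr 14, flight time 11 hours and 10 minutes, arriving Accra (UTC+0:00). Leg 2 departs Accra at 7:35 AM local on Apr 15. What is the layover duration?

6 hours

Convert departure to UTC: 3:25 AM + 11:00 = 2:25 PM UTC on Apr 14.
Add 11 hours and 10 minutes flight time → 1:35 AM UTC (Apr 15).
Accra is UTC+0, so local arrival is the same: 1:35 AM on Apr 15.
Layover = 7:35 AM − 1:35 AM = 6 hours.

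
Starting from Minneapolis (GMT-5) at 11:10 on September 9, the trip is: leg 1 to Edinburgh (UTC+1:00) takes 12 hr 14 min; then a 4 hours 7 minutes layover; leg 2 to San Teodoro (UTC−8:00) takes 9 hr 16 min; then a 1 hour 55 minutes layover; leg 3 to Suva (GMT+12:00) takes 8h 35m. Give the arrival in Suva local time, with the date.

16:17 on September 11

Convert departure to UTC: 11:10 + 5:00 = 16:10 UTC on Sep 9.
Add 12 hours 14 minutes leg 1 → 04:24 UTC (Sep 10).
Add 4 hours and 7 minutes layover in Edinburgh → 08:31 UTC.
Add 9 hours and 16 minutes leg 2 → 17:47 UTC.
Add 1 hour and 55 minutes layover in San Teodoro → 19:42 UTC.
Add 8 hours 35 minutes leg 3 → 04:17 UTC (Sep 11).
Suva is UTC+12:00, so local arrival = 04:17 + 12:00 = 16:17 on Sep 11.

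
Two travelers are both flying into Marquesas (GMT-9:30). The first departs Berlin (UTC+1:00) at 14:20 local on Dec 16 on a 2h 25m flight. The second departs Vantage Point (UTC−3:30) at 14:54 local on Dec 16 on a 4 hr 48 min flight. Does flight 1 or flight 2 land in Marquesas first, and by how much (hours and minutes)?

Flight 1 in UTC: 14:20 − 1:00 = 13:20 on Dec 16.
+2 hours and 25 minutes → arrive 15:45 UTC on Dec 16.
Flight 2 in UTC: 14:54 + 3:30 = 18:24 on Dec 16.
+4 hours and 48 minutes → arrive 23:12 UTC on Dec 16.
Flight 1 lands earlier by 7 hours 27 minutes.

the first, by 7 hours 27 minutes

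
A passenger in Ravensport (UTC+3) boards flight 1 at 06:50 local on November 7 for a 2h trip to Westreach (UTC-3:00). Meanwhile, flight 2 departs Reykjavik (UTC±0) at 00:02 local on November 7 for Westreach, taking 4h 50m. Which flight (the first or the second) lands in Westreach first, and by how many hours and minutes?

Flight 1 in UTC: 06:50 − 3:00 = 03:50 on Nov 7.
+2 hours → arrive 05:50 UTC on Nov 7.
Flight 2 departs at 00:02 UTC (Nov 7).
+4 hours and 50 minutes → arrive 04:52 UTC on Nov 7.
Flight 2 lands earlier by 58 minutes.

the second, by 58 minutes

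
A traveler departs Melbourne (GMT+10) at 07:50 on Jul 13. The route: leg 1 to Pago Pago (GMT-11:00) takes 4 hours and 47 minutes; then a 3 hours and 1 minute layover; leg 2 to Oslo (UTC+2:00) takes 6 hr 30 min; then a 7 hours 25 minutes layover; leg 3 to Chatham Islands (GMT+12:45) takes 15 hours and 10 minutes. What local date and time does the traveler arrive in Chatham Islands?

Convert departure to UTC: 07:50 − 10:00 = 21:50 UTC on Jul 12.
Add 4 hours and 47 minutes leg 1 → 02:37 UTC (Jul 13).
Add 3 hours 1 minute layover in Pago Pago → 05:38 UTC.
Add 6 hours 30 minutes leg 2 → 12:08 UTC.
Add 7 hours and 25 minutes layover in Oslo → 19:33 UTC.
Add 15 hours 10 minutes leg 3 → 10:43 UTC (Jul 14).
Chatham Islands is UTC+12:45, so local arrival = 10:43 + 12:45 = 23:28 on Jul 14.

23:28 on Jul 14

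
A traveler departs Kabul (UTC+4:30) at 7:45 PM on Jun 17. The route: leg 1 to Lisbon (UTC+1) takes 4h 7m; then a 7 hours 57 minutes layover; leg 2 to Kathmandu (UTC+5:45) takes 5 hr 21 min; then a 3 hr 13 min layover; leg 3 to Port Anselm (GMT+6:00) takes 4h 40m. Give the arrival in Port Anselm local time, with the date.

Convert departure to UTC: 7:45 PM − 4:30 = 3:15 PM UTC on Jun 17.
Add 4 hours and 7 minutes leg 1 → 7:22 PM UTC.
Add 7 hours and 57 minutes layover in Lisbon → 3:19 AM UTC (Jun 18).
Add 5 hours and 21 minutes leg 2 → 8:40 AM UTC.
Add 3 hours and 13 minutes layover in Kathmandu → 11:53 AM UTC.
Add 4 hours 40 minutes leg 3 → 4:33 PM UTC.
Port Anselm is UTC+6:00, so local arrival = 4:33 PM + 6:00 = 10:33 PM on Jun 18.

10:33 PM on June 18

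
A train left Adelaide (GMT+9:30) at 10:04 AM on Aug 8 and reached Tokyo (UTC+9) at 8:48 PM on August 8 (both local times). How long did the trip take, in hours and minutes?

Tokyo is 0:30 behind Adelaide.
Clock-face elapsed time (ignoring zones) is 10 hours 44 minutes.
Actual elapsed = 10 hours 44 minutes + 0:30 = 11 hours 14 minutes.

11 hours 14 minutes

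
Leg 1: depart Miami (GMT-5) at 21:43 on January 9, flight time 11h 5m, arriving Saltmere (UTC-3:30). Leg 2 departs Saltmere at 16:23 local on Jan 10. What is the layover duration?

6 hours 5 minutes

Convert departure to UTC: 21:43 + 5:00 = 02:43 UTC on Jan 10.
Add 11 hours 5 minutes flight time → 13:48 UTC.
Saltmere is UTC−3:30, so local arrival = 13:48 − 3:30 = 10:18 on Jan 10.
Layover = 16:23 − 10:18 = 6 hours 5 minutes.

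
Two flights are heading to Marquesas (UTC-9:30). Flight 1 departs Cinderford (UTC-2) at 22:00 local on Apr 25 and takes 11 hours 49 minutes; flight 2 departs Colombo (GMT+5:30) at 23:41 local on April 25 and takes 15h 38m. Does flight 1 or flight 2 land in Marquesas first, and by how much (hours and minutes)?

Flight 1 in UTC: 22:00 + 2:00 = 00:00 on Apr 26.
+11 hours 49 minutes → arrive 11:49 UTC on Apr 26.
Flight 2 in UTC: 23:41 − 5:30 = 18:11 on Apr 25.
+15 hours and 38 minutes → arrive 09:49 UTC on Apr 26.
Flight 2 lands earlier by 2 hours.

the second, by 2 hours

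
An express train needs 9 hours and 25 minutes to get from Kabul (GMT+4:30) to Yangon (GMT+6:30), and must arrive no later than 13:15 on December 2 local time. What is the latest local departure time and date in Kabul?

Target arrival in UTC: 13:15 − 6:30 = 06:45 on Dec 2.
Subtract 9 hours 25 minutes → departure 21:20 UTC on Dec 1.
Kabul is UTC+4:30: 21:20 + 4:30 = 01:50 on Dec 2.

01:50 on December 2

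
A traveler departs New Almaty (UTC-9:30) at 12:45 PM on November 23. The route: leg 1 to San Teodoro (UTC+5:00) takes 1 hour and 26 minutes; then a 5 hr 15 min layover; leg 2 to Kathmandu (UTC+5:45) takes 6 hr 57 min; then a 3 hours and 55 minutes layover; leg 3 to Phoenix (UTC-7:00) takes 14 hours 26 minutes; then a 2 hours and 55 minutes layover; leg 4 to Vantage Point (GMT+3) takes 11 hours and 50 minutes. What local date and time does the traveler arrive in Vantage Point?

11:59 PM on November 25

Convert departure to UTC: 12:45 PM + 9:30 = 10:15 PM UTC on Nov 23.
Add 1 hour 26 minutes leg 1 → 11:41 PM UTC.
Add 5 hours 15 minutes layover in San Teodoro → 4:56 AM UTC (Nov 24).
Add 6 hours and 57 minutes leg 2 → 11:53 AM UTC.
Add 3 hours 55 minutes layover in Kathmandu → 3:48 PM UTC.
Add 14 hours and 26 minutes leg 3 → 6:14 AM UTC (Nov 25).
Add 2 hours 55 minutes layover in Phoenix → 9:09 AM UTC.
Add 11 hours 50 minutes leg 4 → 8:59 PM UTC.
Vantage Point is UTC+3:00, so local arrival = 8:59 PM + 3:00 = 11:59 PM on Nov 25.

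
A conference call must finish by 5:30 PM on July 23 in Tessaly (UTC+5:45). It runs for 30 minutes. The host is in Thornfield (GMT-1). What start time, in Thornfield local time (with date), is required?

Target end time in UTC: 5:30 PM − 5:45 = 11:45 AM on Jul 23.
Subtract 30 minutes → start 11:15 AM UTC on Jul 23.
Thornfield is UTC−1:00: 11:15 AM − 1:00 = 10:15 AM on Jul 23.

10:15 AM on July 23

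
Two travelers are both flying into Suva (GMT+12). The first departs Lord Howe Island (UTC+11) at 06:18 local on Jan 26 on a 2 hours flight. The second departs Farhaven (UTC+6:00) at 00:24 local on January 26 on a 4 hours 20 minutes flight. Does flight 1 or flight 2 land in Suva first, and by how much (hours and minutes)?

the first, by 1 hour 26 minutes

Flight 1 in UTC: 06:18 − 11:00 = 19:18 on Jan 25.
+2 hours → arrive 21:18 UTC on Jan 25.
Flight 2 in UTC: 00:24 − 6:00 = 18:24 on Jan 25.
+4 hours and 20 minutes → arrive 22:44 UTC on Jan 25.
Flight 1 lands earlier by 1 hour 26 minutes.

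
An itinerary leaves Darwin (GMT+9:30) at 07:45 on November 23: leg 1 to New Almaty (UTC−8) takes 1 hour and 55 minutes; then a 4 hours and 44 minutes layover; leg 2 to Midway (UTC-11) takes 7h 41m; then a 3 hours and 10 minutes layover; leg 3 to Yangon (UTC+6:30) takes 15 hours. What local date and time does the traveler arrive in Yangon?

13:15 on Nov 24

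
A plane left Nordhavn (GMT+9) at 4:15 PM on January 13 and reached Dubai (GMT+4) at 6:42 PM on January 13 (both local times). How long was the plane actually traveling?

7 hours 27 minutes

Departure in UTC: 4:15 PM − 9:00 = 7:15 AM on Jan 13.
Arrival in UTC: 6:42 PM − 4:00 = 2:42 PM on Jan 13.
Elapsed = 2:42 PM − 7:15 AM = 7 hours 27 minutes.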